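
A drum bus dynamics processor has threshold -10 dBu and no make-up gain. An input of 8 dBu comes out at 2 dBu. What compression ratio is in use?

Input overshoot = 8 − (-10) = 18 dB; output overshoot = 2 − (-10) = 12 dB.
Ratio = 18 / 12 = 1.5.

1.5:1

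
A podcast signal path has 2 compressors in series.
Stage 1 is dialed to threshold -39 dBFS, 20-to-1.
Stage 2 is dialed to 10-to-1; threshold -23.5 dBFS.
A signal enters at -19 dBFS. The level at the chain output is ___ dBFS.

Stage 1: 20 dB above -39 dBFS, reduced 20:1 to 1 dB above → -38 dBFS.
Stage 2: below threshold (-38 ≤ -23.5); passes unchanged; output -38 dBFS.

-38 dBFS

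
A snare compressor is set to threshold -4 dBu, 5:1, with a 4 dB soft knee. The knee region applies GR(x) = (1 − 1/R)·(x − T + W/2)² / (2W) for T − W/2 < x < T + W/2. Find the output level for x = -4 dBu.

-4.4 dBu

x − T + W/2 = -4 − (-4) + 2 = 2.
GR = (1 − 1/5) × 2² / 8 = 0.8 × 4 / 8 = 0.4 dB.
Output = -4 − 0.4 = -4.4 dBu.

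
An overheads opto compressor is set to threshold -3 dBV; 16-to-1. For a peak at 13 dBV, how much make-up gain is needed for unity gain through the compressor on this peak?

15 dB

Overshoot 16 dB → 16/16 = 1 dB after compression, so the compressed level is -3 + 1 = -2 dBV.
Make-up = target − compressed = 13 − (-2) = 15 dB.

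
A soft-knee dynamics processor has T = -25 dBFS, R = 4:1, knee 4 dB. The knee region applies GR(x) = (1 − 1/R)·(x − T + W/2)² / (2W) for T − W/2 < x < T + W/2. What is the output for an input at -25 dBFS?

x − T + W/2 = -25 − (-25) + 2 = 2.
GR = (1 − 1/4) × 2² / 8 = 0.75 × 4 / 8 = 0.375 dB.
Output = -25 − 0.375 = -25.375 dBFS.

-25.375 dBFS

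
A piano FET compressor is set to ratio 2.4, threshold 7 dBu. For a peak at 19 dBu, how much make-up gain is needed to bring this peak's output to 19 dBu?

The peak compresses to 7 + 12/2.4 = 12 dBu.
To reach 19 dBu requires 19 − 12 = 7 dB of make-up.

7 dB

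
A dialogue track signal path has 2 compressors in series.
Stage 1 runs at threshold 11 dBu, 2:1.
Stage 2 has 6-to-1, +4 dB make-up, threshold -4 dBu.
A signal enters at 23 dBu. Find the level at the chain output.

Stage 1: overshoot 12 dB → 12/2 = 6 dB → 17 dBu.
Stage 2: overshoot 21 dB → 21/6 = 3.5 dB → -0.5 dBu; +4 dB make-up → 3.5 dBu.

3.5 dBu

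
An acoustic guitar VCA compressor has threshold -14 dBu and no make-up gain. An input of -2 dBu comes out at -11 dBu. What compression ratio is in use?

Input overshoot = -2 − (-14) = 12 dB; output overshoot = -11 − (-14) = 3 dB.
Ratio = 12 / 3 = 4.

4:1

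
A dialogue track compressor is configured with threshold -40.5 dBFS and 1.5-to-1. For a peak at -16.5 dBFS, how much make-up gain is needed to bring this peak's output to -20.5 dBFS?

4 dB

The peak compresses to -40.5 + 24/1.5 = -24.5 dBFS.
To reach -20.5 dBFS requires -20.5 − (-24.5) = 4 dB of make-up.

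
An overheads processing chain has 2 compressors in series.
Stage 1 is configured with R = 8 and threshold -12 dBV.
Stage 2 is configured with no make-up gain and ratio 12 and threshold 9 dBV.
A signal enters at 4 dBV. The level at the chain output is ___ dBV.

Stage 1: 16 dB above -12 dBV, reduced 8:1 to 2 dB above → -10 dBV.
Stage 2: -10 dBV ≤ 9 dBV, so stage 2 doesn't engage; output -10 dBV.

-10 dBV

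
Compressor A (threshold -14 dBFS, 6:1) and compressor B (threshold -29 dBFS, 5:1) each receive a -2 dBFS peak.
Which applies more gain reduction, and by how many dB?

B, by 11.6 dB

A: 12 dB over, compressed to 2 dB over, so 10 dB of GR.
B: 27 dB over, compressed to 5.4 dB over, so 21.6 dB of GR.
B reduces 11.6 dB more.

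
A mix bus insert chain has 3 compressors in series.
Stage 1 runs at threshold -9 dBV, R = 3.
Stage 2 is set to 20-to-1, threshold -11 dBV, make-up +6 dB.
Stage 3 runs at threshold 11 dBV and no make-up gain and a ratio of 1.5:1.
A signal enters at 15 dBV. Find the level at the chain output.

Stage 1: overshoot 24 dB → 24/3 = 8 dB → -1 dBV.
Stage 2: 10 dB above -11 dBV, reduced 20:1 to 0.5 dB above → -10.5 dBV; +6 dB make-up → -4.5 dBV.
Stage 3: below threshold (-4.5 ≤ 11); passes unchanged; output -4.5 dBV.

-4.5 dBV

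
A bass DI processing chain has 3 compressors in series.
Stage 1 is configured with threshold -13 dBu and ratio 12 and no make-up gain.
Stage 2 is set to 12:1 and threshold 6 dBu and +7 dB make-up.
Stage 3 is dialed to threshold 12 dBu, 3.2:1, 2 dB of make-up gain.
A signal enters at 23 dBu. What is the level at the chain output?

Stage 1: overshoot 36 dB → 36/12 = 3 dB → -10 dBu.
Stage 2: below threshold (-10 ≤ 6); passes unchanged; make-up brings it to -3 dBu.
Stage 3: -3 dBu is at or below the 12 dBu threshold — no compression; make-up brings it to -1 dBu.

-1 dBu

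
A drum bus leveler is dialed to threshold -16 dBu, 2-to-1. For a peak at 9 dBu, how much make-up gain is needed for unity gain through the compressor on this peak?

12.5 dB

Without make-up, output = threshold + overshoot/2 = -16 + 12.5 = -3.5 dBu.
Gap to target: 12.5 dB.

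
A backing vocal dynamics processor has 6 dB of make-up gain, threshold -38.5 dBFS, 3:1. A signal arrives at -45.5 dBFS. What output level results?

-45.5 dBFS is 7 dB below the -38.5 dBFS threshold, so no gain reduction is applied.
Make-up gain adds 6 dB: -45.5 + 6 = -39.5 dBFS.

-39.5 dBFS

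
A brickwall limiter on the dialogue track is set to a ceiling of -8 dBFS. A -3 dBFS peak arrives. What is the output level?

-8 dBFS

A brickwall limiter is an ∞:1 compressor: any input above the ceiling is clamped to -8 dBFS.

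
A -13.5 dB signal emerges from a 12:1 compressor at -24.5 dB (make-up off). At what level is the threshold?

-25.5 dB

Let T be the threshold. Output overshoot = (input overshoot)/R, so -24.5 − T = (-13.5 − T)/12.
12·(-24.5 − T) = -13.5 − T → 11·T = -294 − (-13.5) = -280.5.
T = -280.5/11 = -25.5 dB.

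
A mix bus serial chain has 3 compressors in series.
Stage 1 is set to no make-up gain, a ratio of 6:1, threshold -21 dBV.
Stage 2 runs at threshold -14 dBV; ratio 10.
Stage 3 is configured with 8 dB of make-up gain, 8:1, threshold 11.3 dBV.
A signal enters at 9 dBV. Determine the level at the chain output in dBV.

Stage 1: 9 dBV is 30 dB over -21 dBV; at 6:1 that becomes 5 dB over, giving -16 dBV.
Stage 2: -16 dBV ≤ -14 dBV, so stage 2 doesn't engage; output -16 dBV.
Stage 3: below threshold (-16 ≤ 11.3); passes unchanged; make-up brings it to -8 dBV.

-8 dBV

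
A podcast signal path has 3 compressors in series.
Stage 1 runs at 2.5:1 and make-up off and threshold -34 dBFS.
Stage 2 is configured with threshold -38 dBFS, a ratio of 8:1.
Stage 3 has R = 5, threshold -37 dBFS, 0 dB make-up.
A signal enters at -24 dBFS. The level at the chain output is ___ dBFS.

Stage 1: overshoot 10 dB → 10/2.5 = 4 dB → -30 dBFS.
Stage 2: -30 dBFS is 8 dB over -38 dBFS; at 8:1 that becomes 1 dB over, giving -37 dBFS.
Stage 3: -37 dBFS ≤ -37 dBFS, so stage 3 doesn't engage; output -37 dBFS.

-37 dBFS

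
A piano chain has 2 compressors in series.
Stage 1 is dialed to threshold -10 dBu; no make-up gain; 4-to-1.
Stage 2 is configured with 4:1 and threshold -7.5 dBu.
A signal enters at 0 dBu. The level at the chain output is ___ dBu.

-7.5 dBu

Stage 1: 0 dBu is 10 dB over -10 dBu; at 4:1 that becomes 2.5 dB over, giving -7.5 dBu.
Stage 2: -7.5 dBu is at or below the -7.5 dBu threshold — no compression; output -7.5 dBu.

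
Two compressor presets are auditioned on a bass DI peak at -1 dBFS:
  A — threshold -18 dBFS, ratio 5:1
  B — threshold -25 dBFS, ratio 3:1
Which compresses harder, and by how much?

B, by 2.4 dB

A: GR = 17 − 17/5 = 13.6 dB.
B: GR = 24 − 24/3 = 16 dB.
B applies 2.4 dB more gain reduction.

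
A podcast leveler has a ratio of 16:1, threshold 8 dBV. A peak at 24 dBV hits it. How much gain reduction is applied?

The signal is 16 dB above threshold.
At 16:1, output sits 16/16 = 1 dB above threshold.
GR = overshoot in − overshoot out = 16 − 1 = 15 dB.

15 dB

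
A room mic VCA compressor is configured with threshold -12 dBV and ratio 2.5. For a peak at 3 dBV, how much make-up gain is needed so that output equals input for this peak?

9 dB

Overshoot 15 dB → 15/2.5 = 6 dB after compression, so the compressed level is -12 + 6 = -6 dBV.
Make-up = target − compressed = 3 − (-6) = 9 dB.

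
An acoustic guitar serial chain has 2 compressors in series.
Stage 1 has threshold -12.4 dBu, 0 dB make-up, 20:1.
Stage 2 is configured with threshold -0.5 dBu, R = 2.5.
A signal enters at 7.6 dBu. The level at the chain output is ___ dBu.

Stage 1: 20 dB above -12.4 dBu, reduced 20:1 to 1 dB above → -11.4 dBu.
Stage 2: below threshold (-11.4 ≤ -0.5); passes unchanged; output -11.4 dBu.

-11.4 dBu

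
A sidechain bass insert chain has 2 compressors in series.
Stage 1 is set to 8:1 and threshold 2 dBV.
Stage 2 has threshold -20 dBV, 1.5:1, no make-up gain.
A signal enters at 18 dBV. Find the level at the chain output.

Stage 1: 18 dBV is 16 dB over 2 dBV; at 8:1 that becomes 2 dB over, giving 4 dBV.
Stage 2: 4 dBV is 24 dB over -20 dBV; at 1.5:1 that becomes 16 dB over, giving -4 dBV.

-4 dBV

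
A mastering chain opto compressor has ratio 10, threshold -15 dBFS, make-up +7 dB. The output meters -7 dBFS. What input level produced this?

-5 dBFS

Stripping the +7 dB make-up gives -14 dBFS at the gain stage.
The compressed level sits -14 − (-15) = 1 dB over threshold.
Input overshoot = R × output overshoot = 10 dB → input = -15 + 10 = -5 dBFS.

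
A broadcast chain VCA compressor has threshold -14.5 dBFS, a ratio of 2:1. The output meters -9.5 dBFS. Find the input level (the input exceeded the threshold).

-4.5 dBFS

That's 5 dB above the -14.5 dBFS threshold.
Before 2:1 compression the overshoot was 5 × 2 = 10 dB, so input = -14.5 + 10 = -4.5 dBFS.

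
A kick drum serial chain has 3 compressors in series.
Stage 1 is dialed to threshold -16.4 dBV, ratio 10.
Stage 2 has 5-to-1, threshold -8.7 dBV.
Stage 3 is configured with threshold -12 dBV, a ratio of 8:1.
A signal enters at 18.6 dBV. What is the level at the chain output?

-12.9 dBV

Stage 1: 18.6 dBV is 35 dB over -16.4 dBV; at 10:1 that becomes 3.5 dB over, giving -12.9 dBV.
Stage 2: below threshold (-12.9 ≤ -8.7); passes unchanged; output -12.9 dBV.
Stage 3: -12.9 dBV is at or below the -12 dBV threshold — no compression; output -12.9 dBV.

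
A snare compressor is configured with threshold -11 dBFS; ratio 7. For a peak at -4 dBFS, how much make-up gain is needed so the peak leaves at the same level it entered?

6 dB

Without make-up, output = threshold + overshoot/7 = -11 + 1 = -10 dBFS.
Gap to target: 6 dB.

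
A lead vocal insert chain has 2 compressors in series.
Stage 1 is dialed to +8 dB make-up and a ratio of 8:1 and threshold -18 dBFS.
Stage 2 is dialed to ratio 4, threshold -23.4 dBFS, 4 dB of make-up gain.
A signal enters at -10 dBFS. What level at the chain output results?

-15.8 dBFS

Stage 1: 8 dB above -18 dBFS, reduced 8:1 to 1 dB above → -17 dBFS; +8 dB make-up → -9 dBFS.
Stage 2: 14.4 dB above -23.4 dBFS, reduced 4:1 to 3.6 dB above → -19.8 dBFS; +4 dB make-up → -15.8 dBFS.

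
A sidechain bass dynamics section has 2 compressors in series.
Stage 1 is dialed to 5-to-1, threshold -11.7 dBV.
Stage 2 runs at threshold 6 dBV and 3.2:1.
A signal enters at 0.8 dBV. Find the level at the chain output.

Stage 1: overshoot 12.5 dB → 12.5/5 = 2.5 dB → -9.2 dBV.
Stage 2: -9.2 dBV is at or below the 6 dBV threshold — no compression; output -9.2 dBV.

-9.2 dBV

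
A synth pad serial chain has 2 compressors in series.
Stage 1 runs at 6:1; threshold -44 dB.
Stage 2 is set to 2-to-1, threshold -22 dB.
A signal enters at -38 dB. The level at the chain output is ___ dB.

Stage 1: overshoot 6 dB → 6/6 = 1 dB → -43 dB.
Stage 2: -43 dB ≤ -22 dB, so stage 2 doesn't engage; output -43 dB.

-43 dB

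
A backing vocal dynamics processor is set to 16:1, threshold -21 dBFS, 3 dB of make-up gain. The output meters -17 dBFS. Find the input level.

Stripping the +3 dB make-up gives -20 dBFS at the gain stage.
The compressed level sits -20 − (-21) = 1 dB over threshold.
Undo the ratio: input overshoot = 1 × 16 = 16 dB, giving input = -5 dBFS.

-5 dBFS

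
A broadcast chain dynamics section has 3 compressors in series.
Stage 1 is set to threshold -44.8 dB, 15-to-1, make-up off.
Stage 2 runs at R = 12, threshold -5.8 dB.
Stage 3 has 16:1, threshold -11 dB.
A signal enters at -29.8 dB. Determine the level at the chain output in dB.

-43.8 dB

Stage 1: -29.8 dB is 15 dB over -44.8 dB; at 15:1 that becomes 1 dB over, giving -43.8 dB.
Stage 2: -43.8 dB ≤ -5.8 dB, so stage 2 doesn't engage; output -43.8 dB.
Stage 3: -43.8 dB is at or below the -11 dB threshold — no compression; output -43.8 dB.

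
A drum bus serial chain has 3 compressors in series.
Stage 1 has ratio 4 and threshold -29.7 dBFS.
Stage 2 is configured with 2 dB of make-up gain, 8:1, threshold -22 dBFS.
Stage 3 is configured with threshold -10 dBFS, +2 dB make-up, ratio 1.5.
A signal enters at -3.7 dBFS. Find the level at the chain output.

Stage 1: overshoot 26 dB → 26/4 = 6.5 dB → -23.2 dBFS.
Stage 2: -23.2 dBFS is at or below the -22 dBFS threshold — no compression; make-up brings it to -21.2 dBFS.
Stage 3: -21.2 dBFS is at or below the -10 dBFS threshold — no compression; make-up brings it to -19.2 dBFS.

-19.2 dBFS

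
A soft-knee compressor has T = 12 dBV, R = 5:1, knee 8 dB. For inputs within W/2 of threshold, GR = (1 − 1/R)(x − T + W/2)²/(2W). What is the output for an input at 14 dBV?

x − T + W/2 = 14 − 12 + 4 = 6.
GR = (1 − 1/5) × 6² / 16 = 0.8 × 36 / 16 = 1.8 dB.
Output = 14 − 1.8 = 12.2 dBV.

12.2 dBV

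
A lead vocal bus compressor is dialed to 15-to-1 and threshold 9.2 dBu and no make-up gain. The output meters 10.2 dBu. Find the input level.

24.2 dBu

Post-compression overshoot = 10.2 − 9.2 = 1 dB.
Before 15:1 compression the overshoot was 1 × 15 = 15 dB, so input = 9.2 + 15 = 24.2 dBu.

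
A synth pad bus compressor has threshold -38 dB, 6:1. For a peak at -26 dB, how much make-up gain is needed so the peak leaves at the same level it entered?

10 dB

Overshoot 12 dB → 12/6 = 2 dB after compression, so the compressed level is -38 + 2 = -36 dB.
Make-up = target − compressed = -26 − (-36) = 10 dB.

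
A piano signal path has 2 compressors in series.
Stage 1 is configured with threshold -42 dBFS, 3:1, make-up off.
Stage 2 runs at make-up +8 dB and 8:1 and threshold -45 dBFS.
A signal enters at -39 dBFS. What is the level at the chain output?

Stage 1: -39 dBFS is 3 dB over -42 dBFS; at 3:1 that becomes 1 dB over, giving -41 dBFS.
Stage 2: 4 dB above -45 dBFS, reduced 8:1 to 0.5 dB above → -44.5 dBFS; +8 dB make-up → -36.5 dBFS.

-36.5 dBFS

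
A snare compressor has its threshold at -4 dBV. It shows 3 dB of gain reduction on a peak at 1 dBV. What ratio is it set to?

Input overshoot = 1 − (-4) = 5 dB.
Output overshoot = 5 − 3 = 2 dB.
Ratio = input overshoot / output overshoot = 5 / 2 = 2.5.

2.5:1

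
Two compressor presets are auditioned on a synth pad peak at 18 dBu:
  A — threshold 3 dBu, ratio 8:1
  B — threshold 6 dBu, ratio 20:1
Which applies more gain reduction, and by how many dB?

A, by 1.725 dB

A: 15 dB over, compressed to 1.875 dB over, so 13.125 dB of GR.
B: 12 dB over, compressed to 0.6 dB over, so 11.4 dB of GR.
A applies 1.725 dB more gain reduction.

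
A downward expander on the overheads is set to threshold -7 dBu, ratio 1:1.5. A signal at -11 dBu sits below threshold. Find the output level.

The input is 4 dB below the -7 dBu threshold.
A 1:1.5 expander multiplies undershoot by 1.5: 4 × 1.5 = 6 dB below threshold.
Output = -7 − 6 = -13 dBu.

-13 dBu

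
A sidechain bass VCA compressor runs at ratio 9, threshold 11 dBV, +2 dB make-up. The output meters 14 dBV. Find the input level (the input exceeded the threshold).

Before make-up, the level was 14 − 2 = 12 dBV.
The compressed level sits 12 − 11 = 1 dB over threshold.
Before 9:1 compression the overshoot was 1 × 9 = 9 dB, so input = 11 + 9 = 20 dBV.

20 dBV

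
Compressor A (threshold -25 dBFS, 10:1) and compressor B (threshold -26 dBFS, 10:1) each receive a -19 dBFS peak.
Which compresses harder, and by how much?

B, by 0.9 dB

A: 6 dB over, compressed to 0.6 dB over, so 5.4 dB of GR.
B: 7 dB over, compressed to 0.7 dB over, so 6.3 dB of GR.
Difference: 0.9 dB in favour of B.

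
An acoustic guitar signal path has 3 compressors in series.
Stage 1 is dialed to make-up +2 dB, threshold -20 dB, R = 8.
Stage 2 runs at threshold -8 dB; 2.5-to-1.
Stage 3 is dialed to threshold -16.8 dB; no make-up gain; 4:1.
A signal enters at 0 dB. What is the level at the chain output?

-16.475 dB

Stage 1: 0 dB is 20 dB over -20 dB; at 8:1 that becomes 2.5 dB over, giving -17.5 dB; +2 dB make-up → -15.5 dB.
Stage 2: below threshold (-15.5 ≤ -8); passes unchanged; output -15.5 dB.
Stage 3: 1.3 dB above -16.8 dB, reduced 4:1 to 0.325 dB above → -16.475 dB.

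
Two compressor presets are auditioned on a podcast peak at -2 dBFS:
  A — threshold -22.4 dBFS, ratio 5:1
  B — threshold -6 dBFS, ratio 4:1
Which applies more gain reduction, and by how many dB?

A, by 13.32 dB

A: GR = 20.4 − 20.4/5 = 16.32 dB.
B: GR = 4 − 4/4 = 3 dB.
A applies 13.32 dB more gain reduction.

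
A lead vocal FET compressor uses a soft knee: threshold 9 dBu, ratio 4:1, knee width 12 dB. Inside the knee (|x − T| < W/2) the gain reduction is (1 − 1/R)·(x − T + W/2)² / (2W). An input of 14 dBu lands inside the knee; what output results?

x − T + W/2 = 14 − 9 + 6 = 11.
GR = (1 − 1/4) × 11² / 24 = 0.75 × 121 / 24 = 3.78125 dB.
Output = 14 − 3.78125 = 10.21875 dBu.

10.21875 dBu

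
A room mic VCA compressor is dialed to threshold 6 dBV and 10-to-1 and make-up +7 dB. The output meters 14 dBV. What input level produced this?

16 dBV

Remove make-up: 14 − 7 = 7 dBV.
Post-compression overshoot = 7 − 6 = 1 dB.
Before 10:1 compression the overshoot was 1 × 10 = 10 dB, so input = 6 + 10 = 16 dBV.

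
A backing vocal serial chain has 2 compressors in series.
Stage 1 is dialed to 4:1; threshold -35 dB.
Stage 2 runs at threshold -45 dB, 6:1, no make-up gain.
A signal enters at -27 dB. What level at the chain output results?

-43 dB

Stage 1: -27 dB is 8 dB over -35 dB; at 4:1 that becomes 2 dB over, giving -33 dB.
Stage 2: 12 dB above -45 dB, reduced 6:1 to 2 dB above → -43 dB.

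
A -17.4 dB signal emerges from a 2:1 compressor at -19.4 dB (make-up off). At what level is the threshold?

-21.4 dB

Gain reduction = -17.4 − (-19.4) = 2 dB; output overshoot = GR / (R − 1) = 2 / 1 = 2 dB.
Threshold = output − output overshoot = -19.4 − 2 = -21.4 dB.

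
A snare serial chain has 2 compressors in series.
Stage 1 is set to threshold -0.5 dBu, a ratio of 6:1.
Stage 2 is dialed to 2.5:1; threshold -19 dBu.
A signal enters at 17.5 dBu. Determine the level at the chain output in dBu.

Stage 1: 17.5 dBu is 18 dB over -0.5 dBu; at 6:1 that becomes 3 dB over, giving 2.5 dBu.
Stage 2: 2.5 dBu is 21.5 dB over -19 dBu; at 2.5:1 that becomes 8.6 dB over, giving -10.4 dBu.

-10.4 dBu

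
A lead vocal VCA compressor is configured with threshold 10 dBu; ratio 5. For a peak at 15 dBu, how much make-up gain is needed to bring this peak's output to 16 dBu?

5 dB

The peak compresses to 10 + 5/5 = 11 dBu.
To reach 16 dBu requires 16 − 11 = 5 dB of make-up.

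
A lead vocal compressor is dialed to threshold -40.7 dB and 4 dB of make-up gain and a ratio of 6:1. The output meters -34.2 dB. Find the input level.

-25.7 dB

Before make-up, the level was -34.2 − 4 = -38.2 dB.
The compressed level sits -38.2 − (-40.7) = 2.5 dB over threshold.
Undo the ratio: input overshoot = 2.5 × 6 = 15 dB, giving input = -25.7 dB.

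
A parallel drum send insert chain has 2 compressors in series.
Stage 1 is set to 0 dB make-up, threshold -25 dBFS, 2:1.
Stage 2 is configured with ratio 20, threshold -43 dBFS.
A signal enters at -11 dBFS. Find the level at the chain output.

-41.75 dBFS

Stage 1: overshoot 14 dB → 14/2 = 7 dB → -18 dBFS.
Stage 2: -18 dBFS is 25 dB over -43 dBFS; at 20:1 that becomes 1.25 dB over, giving -41.75 dBFS.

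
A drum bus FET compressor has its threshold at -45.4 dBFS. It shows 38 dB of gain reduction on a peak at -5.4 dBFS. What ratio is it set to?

20:1

Input overshoot = -5.4 − (-45.4) = 40 dB.
Output overshoot = 40 − 38 = 2 dB.
Ratio = input overshoot / output overshoot = 40 / 2 = 20.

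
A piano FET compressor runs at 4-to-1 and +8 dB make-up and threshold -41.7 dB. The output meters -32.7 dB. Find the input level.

-37.7 dB

Stripping the +8 dB make-up gives -40.7 dB at the gain stage.
Post-compression overshoot = -40.7 − (-41.7) = 1 dB.
Undo the ratio: input overshoot = 1 × 4 = 4 dB, giving input = -37.7 dB.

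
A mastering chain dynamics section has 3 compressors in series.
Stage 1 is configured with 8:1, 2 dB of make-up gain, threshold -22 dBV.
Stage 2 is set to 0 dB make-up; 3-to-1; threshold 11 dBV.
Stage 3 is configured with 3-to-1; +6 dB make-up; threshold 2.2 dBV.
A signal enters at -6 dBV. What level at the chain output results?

Stage 1: -6 dBV is 16 dB over -22 dBV; at 8:1 that becomes 2 dB over, giving -20 dBV; +2 dB make-up → -18 dBV.
Stage 2: -18 dBV is at or below the 11 dBV threshold — no compression; output -18 dBV.
Stage 3: below threshold (-18 ≤ 2.2); passes unchanged; make-up brings it to -12 dBV.

-12 dBV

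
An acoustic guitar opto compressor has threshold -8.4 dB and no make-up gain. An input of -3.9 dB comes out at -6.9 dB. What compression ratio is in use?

Input overshoot = -3.9 − (-8.4) = 4.5 dB; output overshoot = -6.9 − (-8.4) = 1.5 dB.
Ratio = 4.5 / 1.5 = 3.

3:1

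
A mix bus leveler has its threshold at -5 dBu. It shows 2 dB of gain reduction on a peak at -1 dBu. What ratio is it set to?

2:1

Input overshoot = -1 − (-5) = 4 dB.
Output overshoot = 4 − 2 = 2 dB.
Ratio = input overshoot / output overshoot = 4 / 2 = 2.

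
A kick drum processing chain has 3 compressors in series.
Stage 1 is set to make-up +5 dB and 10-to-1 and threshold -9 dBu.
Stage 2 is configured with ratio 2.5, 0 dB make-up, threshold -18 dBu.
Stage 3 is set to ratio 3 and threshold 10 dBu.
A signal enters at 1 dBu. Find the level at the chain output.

Stage 1: overshoot 10 dB → 10/10 = 1 dB → -8 dBu; +5 dB make-up → -3 dBu.
Stage 2: overshoot 15 dB → 15/2.5 = 6 dB → -12 dBu.
Stage 3: -12 dBu is at or below the 10 dBu threshold — no compression; output -12 dBu.

-12 dBu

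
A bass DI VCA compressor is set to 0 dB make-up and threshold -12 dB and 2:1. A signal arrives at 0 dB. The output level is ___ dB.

0 dB sits 12 dB over threshold.
The 12 dB excess becomes 6 dB after 2:1 reduction.
Output = -12 + 6 = -6 dB.

-6 dB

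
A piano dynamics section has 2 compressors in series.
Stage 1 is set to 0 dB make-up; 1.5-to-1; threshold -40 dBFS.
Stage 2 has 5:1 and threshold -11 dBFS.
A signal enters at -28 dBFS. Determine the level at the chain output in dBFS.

-32 dBFS

Stage 1: 12 dB above -40 dBFS, reduced 1.5:1 to 8 dB above → -32 dBFS.
Stage 2: below threshold (-32 ≤ -11); passes unchanged; output -32 dBFS.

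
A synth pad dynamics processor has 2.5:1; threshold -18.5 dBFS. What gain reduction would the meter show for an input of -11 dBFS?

4.5 dB

The signal is 7.5 dB above threshold.
At 2.5:1, output sits 7.5/2.5 = 3 dB above threshold.
GR = overshoot in − overshoot out = 7.5 − 3 = 4.5 dB.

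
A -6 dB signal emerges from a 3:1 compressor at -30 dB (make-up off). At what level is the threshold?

Input is 36 dB above T (since output overshoot × R = input overshoot: (-30 − T)·3 = -6 − T gives T = -42 dB).
Check: -42 + (-6 − (-42))/3 = -42 + 12 = -30 dB. ✓

-42 dB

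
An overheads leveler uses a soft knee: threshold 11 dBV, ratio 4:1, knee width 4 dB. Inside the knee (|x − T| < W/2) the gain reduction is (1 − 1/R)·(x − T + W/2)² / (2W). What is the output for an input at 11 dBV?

x − T + W/2 = 11 − 11 + 2 = 2.
GR = (1 − 1/4) × 2² / 8 = 0.75 × 4 / 8 = 0.375 dB.
Output = 11 − 0.375 = 10.625 dBV.

10.625 dBV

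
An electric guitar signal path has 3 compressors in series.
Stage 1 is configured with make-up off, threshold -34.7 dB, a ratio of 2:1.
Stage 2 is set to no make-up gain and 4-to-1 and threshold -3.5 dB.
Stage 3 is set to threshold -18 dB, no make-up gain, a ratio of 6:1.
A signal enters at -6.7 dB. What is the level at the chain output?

Stage 1: -6.7 dB is 28 dB over -34.7 dB; at 2:1 that becomes 14 dB over, giving -20.7 dB.
Stage 2: -20.7 dB is at or below the -3.5 dB threshold — no compression; output -20.7 dB.
Stage 3: below threshold (-20.7 ≤ -18); passes unchanged; output -20.7 dB.

-20.7 dB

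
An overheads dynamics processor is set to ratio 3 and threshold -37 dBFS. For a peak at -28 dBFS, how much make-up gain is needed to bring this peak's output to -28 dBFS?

6 dB

The peak compresses to -37 + 9/3 = -34 dBFS.
To reach -28 dBFS requires -28 − (-34) = 6 dB of make-up.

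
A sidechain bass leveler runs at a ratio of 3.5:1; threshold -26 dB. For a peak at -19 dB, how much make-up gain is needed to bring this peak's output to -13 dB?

11 dB

Without make-up, output = threshold + overshoot/3.5 = -26 + 2 = -24 dB.
Gap to target: 11 dB.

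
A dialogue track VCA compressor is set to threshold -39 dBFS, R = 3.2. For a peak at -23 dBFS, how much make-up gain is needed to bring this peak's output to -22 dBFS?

Overshoot 16 dB → 16/3.2 = 5 dB after compression, so the compressed level is -39 + 5 = -34 dBFS.
Make-up = target − compressed = -22 − (-34) = 12 dB.

12 dB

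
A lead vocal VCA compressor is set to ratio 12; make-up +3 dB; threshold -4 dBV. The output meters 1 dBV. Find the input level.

Remove make-up: 1 − 3 = -2 dBV.
The compressed level sits -2 − (-4) = 2 dB over threshold.
Input overshoot = R × output overshoot = 24 dB → input = -4 + 24 = 20 dBV.

20 dBV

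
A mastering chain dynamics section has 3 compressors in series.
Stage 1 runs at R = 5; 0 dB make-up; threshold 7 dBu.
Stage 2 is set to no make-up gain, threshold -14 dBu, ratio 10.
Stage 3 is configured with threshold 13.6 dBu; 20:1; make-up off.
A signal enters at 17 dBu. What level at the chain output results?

Stage 1: overshoot 10 dB → 10/5 = 2 dB → 9 dBu.
Stage 2: 9 dBu is 23 dB over -14 dBu; at 10:1 that becomes 2.3 dB over, giving -11.7 dBu.
Stage 3: -11.7 dBu is at or below the 13.6 dBu threshold — no compression; output -11.7 dBu.

-11.7 dBu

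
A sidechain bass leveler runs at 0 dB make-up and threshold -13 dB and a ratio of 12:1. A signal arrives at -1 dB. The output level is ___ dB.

-12 dB

The input is 12 dB above the -13 dB threshold.
12:1 compression reduces that to 12/12 = 1 dB over.
Output = -13 + 1 = -12 dB.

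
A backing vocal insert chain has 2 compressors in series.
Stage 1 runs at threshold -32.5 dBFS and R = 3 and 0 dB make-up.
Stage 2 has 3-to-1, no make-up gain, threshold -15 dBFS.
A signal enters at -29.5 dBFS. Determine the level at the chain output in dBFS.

-31.5 dBFS

Stage 1: 3 dB above -32.5 dBFS, reduced 3:1 to 1 dB above → -31.5 dBFS.
Stage 2: -31.5 dBFS ≤ -15 dBFS, so stage 2 doesn't engage; output -31.5 dBFS.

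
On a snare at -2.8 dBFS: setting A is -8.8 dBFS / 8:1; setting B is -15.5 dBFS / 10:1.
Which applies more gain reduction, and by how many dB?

B, by 6.18 dB

A: overshoot 6 dB → output overshoot 0.75 dB → GR 5.25 dB.
B: overshoot 12.7 dB → output overshoot 1.27 dB → GR 11.43 dB.
B applies 6.18 dB more gain reduction.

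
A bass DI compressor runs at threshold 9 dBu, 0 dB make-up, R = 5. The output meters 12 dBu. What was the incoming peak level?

Post-compression overshoot = 12 − 9 = 3 dB.
Input overshoot = R × output overshoot = 15 dB → input = 9 + 15 = 24 dBu.

24 dBu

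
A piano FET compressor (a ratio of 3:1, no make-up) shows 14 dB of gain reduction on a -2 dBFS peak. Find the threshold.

-23 dBFS

Gain reduction = -2 − (-16) = 14 dB; output overshoot = GR / (R − 1) = 14 / 2 = 7 dB.
Threshold = output − output overshoot = -16 − 7 = -23 dBFS.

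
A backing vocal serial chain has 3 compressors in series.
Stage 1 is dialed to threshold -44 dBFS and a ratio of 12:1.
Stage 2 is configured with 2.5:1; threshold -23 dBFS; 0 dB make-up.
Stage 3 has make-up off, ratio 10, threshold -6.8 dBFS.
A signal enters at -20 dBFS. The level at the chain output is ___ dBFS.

Stage 1: overshoot 24 dB → 24/12 = 2 dB → -42 dBFS.
Stage 2: below threshold (-42 ≤ -23); passes unchanged; output -42 dBFS.
Stage 3: below threshold (-42 ≤ -6.8); passes unchanged; output -42 dBFS.

-42 dBFS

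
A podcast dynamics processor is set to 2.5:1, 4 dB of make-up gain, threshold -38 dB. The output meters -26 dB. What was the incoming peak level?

-18 dB

Before make-up, the level was -26 − 4 = -30 dB.
That's 8 dB above the -38 dB threshold.
Input overshoot = R × output overshoot = 20 dB → input = -38 + 20 = -18 dB.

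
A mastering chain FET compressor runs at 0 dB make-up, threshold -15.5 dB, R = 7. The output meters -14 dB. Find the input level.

Post-compression overshoot = -14 − (-15.5) = 1.5 dB.
Undo the ratio: input overshoot = 1.5 × 7 = 10.5 dB, giving input = -5 dB.

-5 dB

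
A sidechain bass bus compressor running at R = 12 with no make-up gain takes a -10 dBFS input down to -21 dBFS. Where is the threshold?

-22 dBFS

Gain reduction = -10 − (-21) = 11 dB; output overshoot = GR / (R − 1) = 11 / 11 = 1 dB.
Threshold = output − output overshoot = -21 − 1 = -22 dBFS.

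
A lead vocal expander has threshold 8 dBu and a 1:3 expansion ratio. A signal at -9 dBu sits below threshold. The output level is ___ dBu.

The input is 17 dB below the 8 dBu threshold.
A 1:3 expander multiplies undershoot by 3: 17 × 3 = 51 dB below threshold.
Output = 8 − 51 = -43 dBu.

-43 dBu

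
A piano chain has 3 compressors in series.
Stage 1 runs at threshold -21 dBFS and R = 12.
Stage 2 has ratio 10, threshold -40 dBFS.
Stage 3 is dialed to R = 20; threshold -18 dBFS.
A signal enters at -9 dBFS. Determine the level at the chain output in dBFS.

-38 dBFS

Stage 1: 12 dB above -21 dBFS, reduced 12:1 to 1 dB above → -20 dBFS.
Stage 2: -20 dBFS is 20 dB over -40 dBFS; at 10:1 that becomes 2 dB over, giving -38 dBFS.
Stage 3: -38 dBFS is at or below the -18 dBFS threshold — no compression; output -38 dBFS.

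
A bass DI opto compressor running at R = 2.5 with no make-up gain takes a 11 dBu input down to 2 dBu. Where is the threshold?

Gain reduction = 11 − 2 = 9 dB; output overshoot = GR / (R − 1) = 9 / 1.5 = 6 dB.
Threshold = output − output overshoot = 2 − 6 = -4 dBu.

-4 dBu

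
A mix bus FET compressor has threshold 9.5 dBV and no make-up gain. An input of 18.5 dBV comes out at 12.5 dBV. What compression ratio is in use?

Input overshoot = 18.5 − 9.5 = 9 dB; output overshoot = 12.5 − 9.5 = 3 dB.
Ratio = 9 / 3 = 3.

3:1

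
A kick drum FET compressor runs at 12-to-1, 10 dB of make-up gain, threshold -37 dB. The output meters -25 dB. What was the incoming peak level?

Remove make-up: -25 − 10 = -35 dB.
The compressed level sits -35 − (-37) = 2 dB over threshold.
Undo the ratio: input overshoot = 2 × 12 = 24 dB, giving input = -13 dB.

-13 dB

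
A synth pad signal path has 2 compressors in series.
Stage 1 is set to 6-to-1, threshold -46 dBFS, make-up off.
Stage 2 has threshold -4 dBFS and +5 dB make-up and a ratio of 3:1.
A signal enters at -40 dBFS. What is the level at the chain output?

-40 dBFS

Stage 1: 6 dB above -46 dBFS, reduced 6:1 to 1 dB above → -45 dBFS.
Stage 2: -45 dBFS ≤ -4 dBFS, so stage 2 doesn't engage; make-up brings it to -40 dBFS.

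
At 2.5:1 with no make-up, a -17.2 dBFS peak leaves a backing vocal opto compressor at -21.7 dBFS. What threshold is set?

-24.7 dBFS

Input is 7.5 dB above T (since output overshoot × R = input overshoot: (-21.7 − T)·2.5 = -17.2 − T gives T = -24.7 dBFS).
Check: -24.7 + (-17.2 − (-24.7))/2.5 = -24.7 + 3 = -21.7 dBFS. ✓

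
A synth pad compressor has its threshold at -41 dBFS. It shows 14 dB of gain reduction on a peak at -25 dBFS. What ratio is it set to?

Input overshoot = -25 − (-41) = 16 dB.
Output overshoot = 16 − 14 = 2 dB.
Ratio = input overshoot / output overshoot = 16 / 2 = 8.

8:1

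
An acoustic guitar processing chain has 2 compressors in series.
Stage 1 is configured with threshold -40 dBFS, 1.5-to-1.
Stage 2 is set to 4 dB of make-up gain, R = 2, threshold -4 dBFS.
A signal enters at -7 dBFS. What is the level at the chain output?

Stage 1: -7 dBFS is 33 dB over -40 dBFS; at 1.5:1 that becomes 22 dB over, giving -18 dBFS.
Stage 2: below threshold (-18 ≤ -4); passes unchanged; make-up brings it to -14 dBFS.

-14 dBFS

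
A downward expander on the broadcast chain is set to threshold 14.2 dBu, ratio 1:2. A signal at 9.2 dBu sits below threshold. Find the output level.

The input is 5 dB below the 14.2 dBu threshold.
A 1:2 expander multiplies undershoot by 2: 5 × 2 = 10 dB below threshold.
Output = 14.2 − 10 = 4.2 dBu.

4.2 dBu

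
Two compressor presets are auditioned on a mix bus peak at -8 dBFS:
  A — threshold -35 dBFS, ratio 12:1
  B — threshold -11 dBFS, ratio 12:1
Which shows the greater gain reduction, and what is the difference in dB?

A, by 22 dB

A: overshoot 27 dB → output overshoot 2.25 dB → GR 24.75 dB.
B: overshoot 3 dB → output overshoot 0.25 dB → GR 2.75 dB.
Difference: 22 dB in favour of A.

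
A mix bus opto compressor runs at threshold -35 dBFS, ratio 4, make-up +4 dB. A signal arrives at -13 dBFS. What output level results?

-25.5 dBFS

Overshoot: -13 − (-35) = 22 dB.
The 22 dB excess becomes 5.5 dB after 4:1 reduction.
So the level is -35 + 5.5 = -29.5 dBFS; make-up adds 4 dB, giving -25.5 dBFS.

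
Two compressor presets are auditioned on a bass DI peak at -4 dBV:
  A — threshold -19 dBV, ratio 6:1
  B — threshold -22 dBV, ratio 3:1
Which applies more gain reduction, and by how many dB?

A: 15 dB over, compressed to 2.5 dB over, so 12.5 dB of GR.
B: 18 dB over, compressed to 6 dB over, so 12 dB of GR.
Difference: 0.5 dB in favour of A.

A, by 0.5 dB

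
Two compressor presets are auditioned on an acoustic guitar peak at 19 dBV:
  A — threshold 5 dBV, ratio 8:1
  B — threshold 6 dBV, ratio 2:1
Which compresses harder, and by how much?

A: overshoot 14 dB → output overshoot 1.75 dB → GR 12.25 dB.
B: overshoot 13 dB → output overshoot 6.5 dB → GR 6.5 dB.
A applies 5.75 dB more gain reduction.

A, by 5.75 dB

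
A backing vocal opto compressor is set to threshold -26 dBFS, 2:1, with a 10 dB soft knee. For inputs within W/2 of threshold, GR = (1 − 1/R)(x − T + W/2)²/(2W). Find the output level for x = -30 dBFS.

-30.025 dBFS

x − T + W/2 = -30 − (-26) + 5 = 1.
GR = (1 − 1/2) × 1² / 20 = 0.5 × 1 / 20 = 0.025 dB.
Output = -30 − 0.025 = -30.025 dBFS.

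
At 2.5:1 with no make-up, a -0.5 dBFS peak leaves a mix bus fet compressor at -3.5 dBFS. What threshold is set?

Let T be the threshold. Output overshoot = (input overshoot)/R, so -3.5 − T = (-0.5 − T)/2.5.
2.5·(-3.5 − T) = -0.5 − T → 1.5·T = -8.75 − (-0.5) = -8.25.
T = -8.25/1.5 = -5.5 dBFS.

-5.5 dBFS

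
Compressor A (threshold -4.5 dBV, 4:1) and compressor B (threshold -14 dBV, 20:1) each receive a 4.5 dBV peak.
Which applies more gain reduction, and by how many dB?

B, by 10.825 dB

A: overshoot 9 dB → output overshoot 2.25 dB → GR 6.75 dB.
B: overshoot 18.5 dB → output overshoot 0.925 dB → GR 17.575 dB.
B reduces 10.825 dB more.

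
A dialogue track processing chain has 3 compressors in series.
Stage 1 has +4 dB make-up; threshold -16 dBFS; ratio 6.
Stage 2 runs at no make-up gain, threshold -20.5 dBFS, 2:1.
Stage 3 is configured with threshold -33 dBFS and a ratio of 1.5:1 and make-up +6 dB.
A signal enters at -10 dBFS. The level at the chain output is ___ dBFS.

Stage 1: overshoot 6 dB → 6/6 = 1 dB → -15 dBFS; +4 dB make-up → -11 dBFS.
Stage 2: overshoot 9.5 dB → 9.5/2 = 4.75 dB → -15.75 dBFS.
Stage 3: 17.25 dB above -33 dBFS, reduced 1.5:1 to 11.5 dB above → -21.5 dBFS; +6 dB make-up → -15.5 dBFS.

-15.5 dBFS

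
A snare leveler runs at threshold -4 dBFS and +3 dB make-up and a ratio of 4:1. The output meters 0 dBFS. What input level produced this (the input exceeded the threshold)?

0 dBFS

Stripping the +3 dB make-up gives -3 dBFS at the gain stage.
Post-compression overshoot = -3 − (-4) = 1 dB.
Before 4:1 compression the overshoot was 1 × 4 = 4 dB, so input = -4 + 4 = 0 dBFS.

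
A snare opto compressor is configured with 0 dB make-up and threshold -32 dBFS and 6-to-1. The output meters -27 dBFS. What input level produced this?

-2 dBFS

That's 5 dB above the -32 dBFS threshold.
Input overshoot = R × output overshoot = 30 dB → input = -32 + 30 = -2 dBFS.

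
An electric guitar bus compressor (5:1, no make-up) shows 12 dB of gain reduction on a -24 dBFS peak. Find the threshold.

-39 dBFS

Input is 15 dB above T (since output overshoot × R = input overshoot: (-36 − T)·5 = -24 − T gives T = -39 dBFS).
Check: -39 + (-24 − (-39))/5 = -39 + 3 = -36 dBFS. ✓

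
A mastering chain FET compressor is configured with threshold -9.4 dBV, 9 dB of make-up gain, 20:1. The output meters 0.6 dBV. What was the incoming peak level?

10.6 dBV

Stripping the +9 dB make-up gives -8.4 dBV at the gain stage.
The compressed level sits -8.4 − (-9.4) = 1 dB over threshold.
Before 20:1 compression the overshoot was 1 × 20 = 20 dB, so input = -9.4 + 20 = 10.6 dBV.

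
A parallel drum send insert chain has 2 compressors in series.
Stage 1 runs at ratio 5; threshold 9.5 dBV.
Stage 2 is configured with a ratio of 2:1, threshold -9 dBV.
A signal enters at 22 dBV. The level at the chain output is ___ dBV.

1.5 dBV

Stage 1: 12.5 dB above 9.5 dBV, reduced 5:1 to 2.5 dB above → 12 dBV.
Stage 2: overshoot 21 dB → 21/2 = 10.5 dB → 1.5 dBV.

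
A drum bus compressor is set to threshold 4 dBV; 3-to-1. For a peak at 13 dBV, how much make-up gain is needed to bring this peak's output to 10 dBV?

3 dB

Overshoot 9 dB → 9/3 = 3 dB after compression, so the compressed level is 4 + 3 = 7 dBV.
Make-up = target − compressed = 10 − 7 = 3 dB.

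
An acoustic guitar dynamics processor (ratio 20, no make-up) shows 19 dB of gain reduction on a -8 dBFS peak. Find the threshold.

-28 dBFS

Gain reduction = -8 − (-27) = 19 dB; output overshoot = GR / (R − 1) = 19 / 19 = 1 dB.
Threshold = output − output overshoot = -27 − 1 = -28 dBFS.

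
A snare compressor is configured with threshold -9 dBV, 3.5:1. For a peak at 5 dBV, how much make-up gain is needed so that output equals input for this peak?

10 dB

Overshoot 14 dB → 14/3.5 = 4 dB after compression, so the compressed level is -9 + 4 = -5 dBV.
Make-up = target − compressed = 5 − (-5) = 10 dB.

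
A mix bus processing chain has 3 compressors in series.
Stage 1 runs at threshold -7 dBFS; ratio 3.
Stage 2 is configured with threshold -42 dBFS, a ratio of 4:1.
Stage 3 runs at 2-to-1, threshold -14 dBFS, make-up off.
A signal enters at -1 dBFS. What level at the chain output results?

Stage 1: overshoot 6 dB → 6/3 = 2 dB → -5 dBFS.
Stage 2: -5 dBFS is 37 dB over -42 dBFS; at 4:1 that becomes 9.25 dB over, giving -32.75 dBFS.
Stage 3: -32.75 dBFS ≤ -14 dBFS, so stage 3 doesn't engage; output -32.75 dBFS.

-32.75 dBFS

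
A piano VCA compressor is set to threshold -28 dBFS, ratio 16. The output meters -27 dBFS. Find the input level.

-12 dBFS

Post-compression overshoot = -27 − (-28) = 1 dB.
Input overshoot = R × output overshoot = 16 dB → input = -28 + 16 = -12 dBFS.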